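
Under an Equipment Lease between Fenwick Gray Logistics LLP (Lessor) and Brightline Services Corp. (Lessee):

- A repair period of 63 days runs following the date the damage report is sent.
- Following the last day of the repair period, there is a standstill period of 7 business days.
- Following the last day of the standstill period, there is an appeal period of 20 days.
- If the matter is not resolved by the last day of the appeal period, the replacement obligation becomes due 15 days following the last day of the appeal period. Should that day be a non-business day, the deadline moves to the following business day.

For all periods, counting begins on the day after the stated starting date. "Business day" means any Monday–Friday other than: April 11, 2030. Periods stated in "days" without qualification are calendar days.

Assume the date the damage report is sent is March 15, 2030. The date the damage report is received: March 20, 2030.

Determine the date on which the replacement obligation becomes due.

Adding 63 calendar days to March 15, 2030 gives May 17, 2030, which is the last day of the repair period.
The last day of the standstill period: counting 7 business days from Friday, May 17, 2030 (May 20, May 21, May 22, May 23, May 24, May 27, May 28, skipping weekends) reaches Tuesday, May 28, 2030.
The last day of the appeal period: 20 calendar days after May 28, 2030 is June 17, 2030.
Adding 15 calendar days to June 17, 2030 gives July 2, 2030, which is the date on which the replacement obligation becomes due. July 2, 2030 is a Tuesday and is not a listed holiday, so no roll-forward applies.

July 2, 2030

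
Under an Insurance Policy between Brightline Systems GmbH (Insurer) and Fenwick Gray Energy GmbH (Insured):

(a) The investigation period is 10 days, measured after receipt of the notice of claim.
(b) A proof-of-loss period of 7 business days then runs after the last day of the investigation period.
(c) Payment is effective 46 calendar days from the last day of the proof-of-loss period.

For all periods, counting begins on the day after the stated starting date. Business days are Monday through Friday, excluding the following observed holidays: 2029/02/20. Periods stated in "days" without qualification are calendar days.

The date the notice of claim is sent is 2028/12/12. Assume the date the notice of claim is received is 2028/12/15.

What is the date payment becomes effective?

The last day of the investigation period: 2028/12/15 + 10 days = 2028/12/25.
From Monday, 2028/12/25, 7 business days (Dec 26, Dec 27, Dec 28, Dec 29, Jan 1, Jan 2, Jan 3, skipping weekends) brings us to Wednesday, 2029/01/03, which is the last day of the proof-of-loss period.
The date payment becomes effective: 46 calendar days after 2029/01/03 is 2029/02/18.

2029/02/18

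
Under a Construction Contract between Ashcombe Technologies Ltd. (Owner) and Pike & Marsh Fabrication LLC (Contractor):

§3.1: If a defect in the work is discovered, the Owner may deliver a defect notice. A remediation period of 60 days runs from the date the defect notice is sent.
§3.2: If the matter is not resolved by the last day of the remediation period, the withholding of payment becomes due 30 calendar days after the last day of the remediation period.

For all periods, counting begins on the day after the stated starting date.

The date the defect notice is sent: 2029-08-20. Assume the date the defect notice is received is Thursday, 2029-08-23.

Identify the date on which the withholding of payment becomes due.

The last day of the remediation period: 60 calendar days after 2029-08-20 is 2029-10-19.
The date on which the withholding of payment becomes due: 2029-10-19 + 30 days = 2029-11-18.

2029-11-18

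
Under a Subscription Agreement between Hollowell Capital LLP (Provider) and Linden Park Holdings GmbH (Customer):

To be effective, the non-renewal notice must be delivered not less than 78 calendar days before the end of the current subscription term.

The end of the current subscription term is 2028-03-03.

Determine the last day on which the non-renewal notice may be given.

2027-12-16

2028-03-03 minus 78 days is 2027-12-16.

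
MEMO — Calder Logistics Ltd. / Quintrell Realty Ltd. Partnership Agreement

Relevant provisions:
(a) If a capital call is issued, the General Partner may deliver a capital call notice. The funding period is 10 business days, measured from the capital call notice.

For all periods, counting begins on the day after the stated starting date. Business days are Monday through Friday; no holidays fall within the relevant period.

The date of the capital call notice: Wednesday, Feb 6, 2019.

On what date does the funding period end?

The last day of the funding period: counting 10 business days from Wednesday, Feb 6, 2019 (Feb 7, Feb 8, Feb 11, Feb 12, Feb 13, Feb 14, Feb 15, Feb 18, Feb 19, Feb 20, skipping weekends) reaches Wednesday, Feb 20, 2019.

Feb 20, 2019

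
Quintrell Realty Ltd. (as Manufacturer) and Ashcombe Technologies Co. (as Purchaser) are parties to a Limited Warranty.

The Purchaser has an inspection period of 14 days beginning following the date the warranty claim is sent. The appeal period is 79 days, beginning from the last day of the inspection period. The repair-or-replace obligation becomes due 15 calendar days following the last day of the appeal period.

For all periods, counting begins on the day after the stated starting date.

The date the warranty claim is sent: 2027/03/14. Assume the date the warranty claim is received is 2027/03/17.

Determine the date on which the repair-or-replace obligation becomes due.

2027/06/30

The last day of the inspection period: 14 calendar days after 2027/03/14 is 2027/03/28.
Adding 79 calendar days to 2027/03/28 gives 2027/06/15, which is the last day of the appeal period.
The date on which the repair-or-replace obligation becomes due: 2027/06/15 + 15 days = 2027/06/30.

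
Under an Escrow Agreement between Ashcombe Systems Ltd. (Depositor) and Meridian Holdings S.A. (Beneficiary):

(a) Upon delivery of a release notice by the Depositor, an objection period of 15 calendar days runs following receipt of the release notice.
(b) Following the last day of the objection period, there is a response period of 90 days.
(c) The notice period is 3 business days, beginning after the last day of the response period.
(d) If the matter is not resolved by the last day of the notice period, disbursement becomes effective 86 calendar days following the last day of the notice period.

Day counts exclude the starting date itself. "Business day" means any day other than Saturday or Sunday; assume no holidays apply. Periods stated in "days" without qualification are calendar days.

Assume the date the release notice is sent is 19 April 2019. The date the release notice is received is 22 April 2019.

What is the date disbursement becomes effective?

2 November 2019

The last day of the objection period: 22 April 2019 + 15 days = 7 May 2019.
Adding 90 calendar days to 7 May 2019 gives 5 August 2019, which is the last day of the response period.
The last day of the notice period: counting 3 business days from Monday, 5 August 2019 (Aug 6, Aug 7, Aug 8, skipping weekends) reaches Thursday, 8 August 2019.
The date disbursement becomes effective: 8 August 2019 + 86 days = 2 November 2019.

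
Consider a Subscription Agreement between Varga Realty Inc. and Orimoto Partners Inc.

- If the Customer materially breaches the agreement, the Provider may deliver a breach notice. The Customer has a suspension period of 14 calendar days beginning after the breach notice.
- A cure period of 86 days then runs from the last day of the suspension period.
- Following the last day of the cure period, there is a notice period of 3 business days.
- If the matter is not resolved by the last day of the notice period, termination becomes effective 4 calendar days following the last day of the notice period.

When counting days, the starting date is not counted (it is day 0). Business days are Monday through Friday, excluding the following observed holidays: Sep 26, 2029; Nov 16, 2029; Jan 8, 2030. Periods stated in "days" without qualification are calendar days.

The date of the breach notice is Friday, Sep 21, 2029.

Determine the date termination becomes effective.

Jan 6, 2030

Adding 14 calendar days to Sep 21, 2029 gives Oct 5, 2029, which is the last day of the suspension period.
The last day of the cure period: 86 calendar days after Oct 5, 2029 is Dec 30, 2029.
The last day of the notice period: counting 3 business days from Sunday, Dec 30, 2029 (Dec 31, Jan 1, Jan 2, skipping weekends) reaches Wednesday, Jan 2, 2030.
The date termination becomes effective: 4 calendar days after Jan 2, 2030 is Jan 6, 2030.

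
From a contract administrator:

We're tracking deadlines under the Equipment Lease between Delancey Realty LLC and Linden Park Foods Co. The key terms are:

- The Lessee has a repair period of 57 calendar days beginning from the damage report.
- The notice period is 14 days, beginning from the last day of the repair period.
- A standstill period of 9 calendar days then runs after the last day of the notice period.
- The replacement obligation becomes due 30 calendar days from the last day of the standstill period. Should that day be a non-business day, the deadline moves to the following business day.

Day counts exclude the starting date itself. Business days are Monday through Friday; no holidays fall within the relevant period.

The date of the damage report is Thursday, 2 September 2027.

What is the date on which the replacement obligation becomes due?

The last day of the repair period: 57 calendar days after 2 September 2027 is 29 October 2027.
The last day of the notice period: 29 October 2027 + 14 days = 12 November 2027.
The last day of the standstill period: 9 calendar days after 12 November 2027 is 21 November 2027.
The date on which the replacement obligation becomes due: 30 calendar days after 21 November 2027 is 21 December 2027. 21 December 2027 is a Tuesday, so no roll-forward applies.

21 December 2027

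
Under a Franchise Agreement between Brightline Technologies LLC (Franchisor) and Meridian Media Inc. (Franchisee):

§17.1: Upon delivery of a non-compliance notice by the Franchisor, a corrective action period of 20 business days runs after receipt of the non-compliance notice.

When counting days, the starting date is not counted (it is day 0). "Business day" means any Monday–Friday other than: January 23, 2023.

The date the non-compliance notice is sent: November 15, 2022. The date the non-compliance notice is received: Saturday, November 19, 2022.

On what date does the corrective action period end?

December 16, 2022

The last day of the corrective action period: counting 20 business days from Saturday, November 19, 2022 (Nov 21, Nov 22, Nov 23, Nov 24, …, Dec 14, Dec 15, Dec 16, skipping weekends) reaches Friday, December 16, 2022.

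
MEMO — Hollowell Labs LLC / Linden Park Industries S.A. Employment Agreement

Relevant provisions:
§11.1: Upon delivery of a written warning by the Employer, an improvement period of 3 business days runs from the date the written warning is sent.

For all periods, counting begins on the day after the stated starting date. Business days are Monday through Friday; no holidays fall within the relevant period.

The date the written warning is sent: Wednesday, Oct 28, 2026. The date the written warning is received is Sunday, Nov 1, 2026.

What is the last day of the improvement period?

The last day of the improvement period: counting 3 business days from Wednesday, Oct 28, 2026 (Oct 29, Oct 30, Nov 2, skipping weekends) reaches Monday, Nov 2, 2026.

Nov 2, 2026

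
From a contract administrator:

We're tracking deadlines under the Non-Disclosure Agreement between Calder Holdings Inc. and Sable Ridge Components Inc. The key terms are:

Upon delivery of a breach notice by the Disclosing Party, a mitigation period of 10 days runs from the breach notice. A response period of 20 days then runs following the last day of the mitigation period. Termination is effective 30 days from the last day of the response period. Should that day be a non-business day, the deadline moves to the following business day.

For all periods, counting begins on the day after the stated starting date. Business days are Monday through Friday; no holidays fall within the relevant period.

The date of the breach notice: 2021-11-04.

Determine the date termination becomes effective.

2022-01-03

The last day of the mitigation period: 10 calendar days after 2021-11-04 is 2021-11-14.
The last day of the response period: 20 calendar days after 2021-11-14 is 2021-12-04.
The date termination becomes effective: 30 calendar days after 2021-12-04 is 2022-01-03. 2022-01-03 is a Monday, so no roll-forward applies.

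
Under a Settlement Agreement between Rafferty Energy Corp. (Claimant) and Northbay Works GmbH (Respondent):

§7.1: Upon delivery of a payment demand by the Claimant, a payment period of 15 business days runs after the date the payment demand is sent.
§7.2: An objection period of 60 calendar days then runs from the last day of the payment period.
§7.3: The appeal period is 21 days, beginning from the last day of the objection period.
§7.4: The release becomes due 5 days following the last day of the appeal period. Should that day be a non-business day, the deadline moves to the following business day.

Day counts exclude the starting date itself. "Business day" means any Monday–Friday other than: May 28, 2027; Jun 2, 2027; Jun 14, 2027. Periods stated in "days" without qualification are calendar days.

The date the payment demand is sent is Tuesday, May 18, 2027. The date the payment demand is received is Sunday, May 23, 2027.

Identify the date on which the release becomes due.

Sep 6, 2027

The last day of the payment period: 15 business days after Tuesday, May 18, 2027, skipping weekends and the listed holidays on May 28, Jun 2 — May 19, May 20, May 21, May 24, …, Jun 8, Jun 9, Jun 10 — lands on Thursday, Jun 10, 2027.
Adding 60 calendar days to Jun 10, 2027 gives Aug 9, 2027, which is the last day of the objection period.
The last day of the appeal period: Aug 9, 2027 + 21 days = Aug 30, 2027.
The date on which the release becomes due: Aug 30, 2027 + 5 days = Sep 4, 2027. That falls on a Saturday, so it rolls to the next business day, Monday, Sep 6, 2027.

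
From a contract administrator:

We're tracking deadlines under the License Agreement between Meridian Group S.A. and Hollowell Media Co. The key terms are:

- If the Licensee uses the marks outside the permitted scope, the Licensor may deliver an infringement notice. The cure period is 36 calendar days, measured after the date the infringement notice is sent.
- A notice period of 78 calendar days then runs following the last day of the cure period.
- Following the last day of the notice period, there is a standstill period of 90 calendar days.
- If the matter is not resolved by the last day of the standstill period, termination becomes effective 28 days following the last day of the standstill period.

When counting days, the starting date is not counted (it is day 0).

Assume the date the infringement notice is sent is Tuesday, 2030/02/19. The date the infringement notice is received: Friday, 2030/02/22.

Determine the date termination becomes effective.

2030/10/09

The last day of the cure period: 36 calendar days after 2030/02/19 is 2030/03/27.
The last day of the notice period: 2030/03/27 + 78 days = 2030/06/13.
The last day of the standstill period: 2030/06/13 + 90 days = 2030/09/11.
Adding 28 calendar days to 2030/09/11 gives 2030/10/09, which is the date termination becomes effective.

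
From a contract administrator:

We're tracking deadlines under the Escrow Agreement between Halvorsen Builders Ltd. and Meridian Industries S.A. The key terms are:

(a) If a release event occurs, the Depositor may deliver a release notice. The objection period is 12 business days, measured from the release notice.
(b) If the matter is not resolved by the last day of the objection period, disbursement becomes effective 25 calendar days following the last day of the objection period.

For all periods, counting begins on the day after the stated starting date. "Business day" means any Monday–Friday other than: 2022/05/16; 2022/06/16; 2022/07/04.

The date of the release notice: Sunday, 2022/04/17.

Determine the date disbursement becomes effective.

From Sunday, 2022/04/17, 12 business days (Apr 18, Apr 19, Apr 20, Apr 21, …, Apr 29, May 2, May 3, skipping weekends) brings us to Tuesday, 2022/05/03, which is the last day of the objection period.
The date disbursement becomes effective: 25 calendar days after 2022/05/03 is 2022/05/28.

2022/05/28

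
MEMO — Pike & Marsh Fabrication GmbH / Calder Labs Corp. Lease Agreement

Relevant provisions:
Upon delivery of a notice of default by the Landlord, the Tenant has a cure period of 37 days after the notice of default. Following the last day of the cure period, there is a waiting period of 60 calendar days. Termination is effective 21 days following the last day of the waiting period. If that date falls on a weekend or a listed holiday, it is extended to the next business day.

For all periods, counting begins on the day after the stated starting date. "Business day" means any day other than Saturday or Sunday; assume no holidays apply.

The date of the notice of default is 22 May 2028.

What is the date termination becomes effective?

18 September 2028

The last day of the cure period: 37 calendar days after 22 May 2028 is 28 June 2028.
The last day of the waiting period: 28 June 2028 + 60 days = 27 August 2028.
The date termination becomes effective: 21 calendar days after 27 August 2028 is 17 September 2028. That falls on a Sunday, so it rolls to the next business day, Monday, 18 September 2028.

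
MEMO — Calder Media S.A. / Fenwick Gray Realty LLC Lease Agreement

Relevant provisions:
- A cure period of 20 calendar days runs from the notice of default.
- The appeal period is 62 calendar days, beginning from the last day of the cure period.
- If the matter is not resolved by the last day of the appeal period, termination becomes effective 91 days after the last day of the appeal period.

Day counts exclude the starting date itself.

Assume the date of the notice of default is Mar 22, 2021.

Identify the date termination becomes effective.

Sep 11, 2021

The last day of the cure period: 20 calendar days after Mar 22, 2021 is Apr 11, 2021.
The last day of the appeal period: 62 calendar days after Apr 11, 2021 is Jun 12, 2021.
Adding 91 calendar days to Jun 12, 2021 gives Sep 11, 2021, which is the date termination becomes effective.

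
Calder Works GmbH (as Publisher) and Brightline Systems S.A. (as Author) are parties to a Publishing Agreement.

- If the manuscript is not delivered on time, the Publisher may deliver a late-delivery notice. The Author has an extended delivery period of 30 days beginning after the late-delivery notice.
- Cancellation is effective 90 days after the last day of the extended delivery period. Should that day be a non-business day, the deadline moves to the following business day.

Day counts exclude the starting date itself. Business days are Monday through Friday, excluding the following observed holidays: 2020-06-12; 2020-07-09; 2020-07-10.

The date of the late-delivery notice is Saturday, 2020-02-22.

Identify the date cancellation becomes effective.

The last day of the extended delivery period: 2020-02-22 + 30 days = 2020-03-23.
Adding 90 calendar days to 2020-03-23 gives 2020-06-21, which is the date cancellation becomes effective. That falls on a Sunday, so it rolls to the next business day, Monday, 2020-06-22.

2020-06-22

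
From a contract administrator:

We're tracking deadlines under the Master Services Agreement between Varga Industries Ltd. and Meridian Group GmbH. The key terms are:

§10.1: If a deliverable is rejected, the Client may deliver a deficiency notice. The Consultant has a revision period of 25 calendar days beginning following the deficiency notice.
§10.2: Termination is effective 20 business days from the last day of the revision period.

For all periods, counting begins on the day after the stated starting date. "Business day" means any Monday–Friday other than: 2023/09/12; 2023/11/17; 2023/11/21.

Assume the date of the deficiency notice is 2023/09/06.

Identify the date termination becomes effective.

The last day of the revision period: 25 calendar days after 2023/09/06 is 2023/10/01.
From Sunday, 2023/10/01, 20 business days (Oct 2, Oct 3, Oct 4, Oct 5, …, Oct 25, Oct 26, Oct 27, skipping weekends) brings us to Friday, 2023/10/27, which is the date termination becomes effective.

2023/10/27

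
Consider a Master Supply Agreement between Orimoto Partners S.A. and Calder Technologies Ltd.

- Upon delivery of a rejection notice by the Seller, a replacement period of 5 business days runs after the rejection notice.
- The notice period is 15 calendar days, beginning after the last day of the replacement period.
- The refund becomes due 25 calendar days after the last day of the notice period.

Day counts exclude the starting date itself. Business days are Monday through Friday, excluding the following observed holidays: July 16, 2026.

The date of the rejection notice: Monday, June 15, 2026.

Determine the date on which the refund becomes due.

From Monday, June 15, 2026, 5 business days (Jun 16, Jun 17, Jun 18, Jun 19, Jun 22, skipping weekends) brings us to Monday, June 22, 2026, which is the last day of the replacement period.
The last day of the notice period: June 22, 2026 + 15 days = July 7, 2026.
Adding 25 calendar days to July 7, 2026 gives August 1, 2026, which is the date on which the refund becomes due.

August 1, 2026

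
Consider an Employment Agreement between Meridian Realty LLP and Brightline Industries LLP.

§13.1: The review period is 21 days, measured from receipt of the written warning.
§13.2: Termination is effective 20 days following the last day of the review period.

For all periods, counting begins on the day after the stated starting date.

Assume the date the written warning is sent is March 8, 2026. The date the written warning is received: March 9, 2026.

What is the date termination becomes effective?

April 19, 2026

The last day of the review period: 21 calendar days after March 9, 2026 is March 30, 2026.
Adding 20 calendar days to March 30, 2026 gives April 19, 2026, which is the date termination becomes effective.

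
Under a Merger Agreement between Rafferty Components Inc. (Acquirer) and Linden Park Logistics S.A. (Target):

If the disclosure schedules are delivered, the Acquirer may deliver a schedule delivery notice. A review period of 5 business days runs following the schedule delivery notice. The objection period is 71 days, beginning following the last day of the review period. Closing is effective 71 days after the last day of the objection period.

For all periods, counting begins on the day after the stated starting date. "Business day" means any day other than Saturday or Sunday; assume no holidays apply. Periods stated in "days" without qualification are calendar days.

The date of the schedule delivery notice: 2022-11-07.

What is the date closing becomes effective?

The last day of the review period: counting 5 business days from Monday, 2022-11-07 (Nov 8, Nov 9, Nov 10, Nov 11, Nov 14, skipping weekends) reaches Monday, 2022-11-14.
The last day of the objection period: 2022-11-14 + 71 days = 2023-01-24.
Adding 71 calendar days to 2023-01-24 gives 2023-04-05, which is the date closing becomes effective.

2023-04-05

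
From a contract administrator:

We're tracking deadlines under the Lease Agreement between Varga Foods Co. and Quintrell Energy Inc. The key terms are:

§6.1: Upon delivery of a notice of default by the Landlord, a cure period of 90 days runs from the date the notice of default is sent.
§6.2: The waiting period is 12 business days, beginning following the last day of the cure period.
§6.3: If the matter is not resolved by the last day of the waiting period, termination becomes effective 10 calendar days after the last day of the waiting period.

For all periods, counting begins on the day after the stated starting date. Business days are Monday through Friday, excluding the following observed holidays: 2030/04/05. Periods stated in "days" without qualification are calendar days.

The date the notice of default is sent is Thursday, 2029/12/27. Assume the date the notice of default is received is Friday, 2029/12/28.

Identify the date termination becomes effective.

The last day of the cure period: 2029/12/27 + 90 days = 2030/03/27.
The last day of the waiting period: 12 business days after Wednesday, 2030/03/27, skipping weekends and the listed holiday on Apr 5 — Mar 28, Mar 29, Apr 1, Apr 2, …, Apr 11, Apr 12, Apr 15 — lands on Monday, 2030/04/15.
The date termination becomes effective: 2030/04/15 + 10 days = 2030/04/25.

2030/04/25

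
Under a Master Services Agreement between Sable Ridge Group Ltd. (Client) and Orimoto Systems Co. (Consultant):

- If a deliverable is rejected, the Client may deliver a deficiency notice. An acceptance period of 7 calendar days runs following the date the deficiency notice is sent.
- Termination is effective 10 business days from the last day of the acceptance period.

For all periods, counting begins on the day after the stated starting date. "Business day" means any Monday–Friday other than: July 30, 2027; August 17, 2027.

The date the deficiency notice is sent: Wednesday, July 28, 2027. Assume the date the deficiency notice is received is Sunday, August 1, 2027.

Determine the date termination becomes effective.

The last day of the acceptance period: 7 calendar days after July 28, 2027 is August 4, 2027.
The date termination becomes effective: counting 10 business days from Wednesday, August 4, 2027 (Aug 5, Aug 6, Aug 9, Aug 10, Aug 11, Aug 12, Aug 13, Aug 16, Aug 18, Aug 19, skipping weekends and the listed holiday on Aug 17) reaches Thursday, August 19, 2027.

August 19, 2027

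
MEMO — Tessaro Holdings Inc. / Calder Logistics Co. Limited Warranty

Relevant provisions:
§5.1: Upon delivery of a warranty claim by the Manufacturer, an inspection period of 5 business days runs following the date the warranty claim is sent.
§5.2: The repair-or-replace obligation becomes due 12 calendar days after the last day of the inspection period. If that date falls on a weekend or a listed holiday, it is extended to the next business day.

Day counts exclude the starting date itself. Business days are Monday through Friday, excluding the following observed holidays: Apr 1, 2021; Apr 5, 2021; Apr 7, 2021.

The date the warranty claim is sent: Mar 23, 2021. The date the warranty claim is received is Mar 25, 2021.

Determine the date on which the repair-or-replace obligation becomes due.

Apr 12, 2021

From Tuesday, Mar 23, 2021, 5 business days (Mar 24, Mar 25, Mar 26, Mar 29, Mar 30, skipping weekends) brings us to Tuesday, Mar 30, 2021, which is the last day of the inspection period.
The date on which the repair-or-replace obligation becomes due: 12 calendar days after Mar 30, 2021 is Apr 11, 2021. That falls on a Sunday, so it rolls to the next business day, Monday, Apr 12, 2021.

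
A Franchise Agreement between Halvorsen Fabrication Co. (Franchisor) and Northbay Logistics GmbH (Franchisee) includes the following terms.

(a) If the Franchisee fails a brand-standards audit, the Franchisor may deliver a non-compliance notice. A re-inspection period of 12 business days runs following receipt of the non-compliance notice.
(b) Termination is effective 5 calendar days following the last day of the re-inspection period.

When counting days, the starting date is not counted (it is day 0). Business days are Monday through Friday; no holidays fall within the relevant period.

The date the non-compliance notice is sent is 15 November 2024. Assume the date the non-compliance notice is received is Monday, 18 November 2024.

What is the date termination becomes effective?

The last day of the re-inspection period: counting 12 business days from Monday, 18 November 2024 (Nov 19, Nov 20, Nov 21, Nov 22, …, Dec 2, Dec 3, Dec 4, skipping weekends) reaches Wednesday, 4 December 2024.
Adding 5 calendar days to 4 December 2024 gives 9 December 2024, which is the date termination becomes effective.

9 December 2024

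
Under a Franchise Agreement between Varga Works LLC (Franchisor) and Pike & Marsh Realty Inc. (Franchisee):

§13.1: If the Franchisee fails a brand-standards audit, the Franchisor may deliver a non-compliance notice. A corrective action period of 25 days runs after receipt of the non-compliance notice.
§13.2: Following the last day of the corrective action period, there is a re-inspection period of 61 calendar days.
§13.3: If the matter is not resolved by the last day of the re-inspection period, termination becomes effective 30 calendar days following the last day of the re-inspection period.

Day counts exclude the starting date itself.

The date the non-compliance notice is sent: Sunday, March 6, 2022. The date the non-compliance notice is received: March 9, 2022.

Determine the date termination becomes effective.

The last day of the corrective action period: 25 calendar days after March 9, 2022 is April 3, 2022.
Adding 61 calendar days to April 3, 2022 gives June 3, 2022, which is the last day of the re-inspection period.
The date termination becomes effective: 30 calendar days after June 3, 2022 is July 3, 2022.

July 3, 2022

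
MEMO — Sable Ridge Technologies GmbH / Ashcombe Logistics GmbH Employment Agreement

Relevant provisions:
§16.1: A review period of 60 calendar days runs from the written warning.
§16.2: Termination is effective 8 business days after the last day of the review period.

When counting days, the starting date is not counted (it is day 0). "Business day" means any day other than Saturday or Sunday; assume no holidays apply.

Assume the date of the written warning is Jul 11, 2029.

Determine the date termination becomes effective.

The last day of the review period: 60 calendar days after Jul 11, 2029 is Sep 9, 2029.
The date termination becomes effective: counting 8 business days from Sunday, Sep 9, 2029 (Sep 10, Sep 11, Sep 12, Sep 13, Sep 14, Sep 17, Sep 18, Sep 19, skipping weekends) reaches Wednesday, Sep 19, 2029.

Sep 19, 2029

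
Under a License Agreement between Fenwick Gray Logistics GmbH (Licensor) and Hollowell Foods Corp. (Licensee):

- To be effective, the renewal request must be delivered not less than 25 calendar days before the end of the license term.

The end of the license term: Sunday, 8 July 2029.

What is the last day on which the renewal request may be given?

13 June 2029

8 July 2029 minus 25 days is 13 June 2029.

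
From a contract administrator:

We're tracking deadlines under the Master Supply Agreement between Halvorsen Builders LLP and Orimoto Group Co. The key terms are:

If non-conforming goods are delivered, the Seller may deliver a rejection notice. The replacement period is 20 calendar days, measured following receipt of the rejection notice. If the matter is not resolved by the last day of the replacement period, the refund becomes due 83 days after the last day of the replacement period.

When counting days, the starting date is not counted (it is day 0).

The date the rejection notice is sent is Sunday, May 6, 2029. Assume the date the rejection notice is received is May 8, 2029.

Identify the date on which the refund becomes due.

Adding 20 calendar days to May 8, 2029 gives May 28, 2029, which is the last day of the replacement period.
The date on which the refund becomes due: May 28, 2029 + 83 days = Aug 19, 2029.

Aug 19, 2029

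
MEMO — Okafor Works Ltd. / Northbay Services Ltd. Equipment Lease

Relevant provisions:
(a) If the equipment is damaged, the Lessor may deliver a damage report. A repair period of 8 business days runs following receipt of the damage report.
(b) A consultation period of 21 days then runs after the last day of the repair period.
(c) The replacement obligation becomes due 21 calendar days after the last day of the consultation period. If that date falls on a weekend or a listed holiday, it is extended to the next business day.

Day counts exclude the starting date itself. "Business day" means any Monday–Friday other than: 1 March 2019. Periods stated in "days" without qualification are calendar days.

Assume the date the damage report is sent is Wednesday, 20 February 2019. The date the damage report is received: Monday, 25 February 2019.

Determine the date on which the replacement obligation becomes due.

19 April 2019

The last day of the repair period: 8 business days after Monday, 25 February 2019, skipping weekends and the listed holiday on Mar 1 — Feb 26, Feb 27, Feb 28, Mar 4, Mar 5, Mar 6, Mar 7, Mar 8 — lands on Friday, 8 March 2019.
Adding 21 calendar days to 8 March 2019 gives 29 March 2019, which is the last day of the consultation period.
Adding 21 calendar days to 29 March 2019 gives 19 April 2019, which is the date on which the replacement obligation becomes due. 19 April 2019 is a Friday and is not a listed holiday, so no roll-forward applies.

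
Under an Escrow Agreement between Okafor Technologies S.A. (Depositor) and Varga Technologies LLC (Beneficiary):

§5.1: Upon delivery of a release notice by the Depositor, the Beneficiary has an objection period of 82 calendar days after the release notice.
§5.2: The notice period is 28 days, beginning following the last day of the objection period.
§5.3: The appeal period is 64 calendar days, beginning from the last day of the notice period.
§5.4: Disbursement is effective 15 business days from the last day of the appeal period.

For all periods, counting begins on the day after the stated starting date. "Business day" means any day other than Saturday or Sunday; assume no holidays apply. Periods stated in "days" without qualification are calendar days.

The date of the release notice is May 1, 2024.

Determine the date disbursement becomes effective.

Nov 12, 2024

The last day of the objection period: May 1, 2024 + 82 days = Jul 22, 2024.
Adding 28 calendar days to Jul 22, 2024 gives Aug 19, 2024, which is the last day of the notice period.
The last day of the appeal period: 64 calendar days after Aug 19, 2024 is Oct 22, 2024.
The date disbursement becomes effective: counting 15 business days from Tuesday, Oct 22, 2024 (Oct 23, Oct 24, Oct 25, Oct 28, …, Nov 8, Nov 11, Nov 12, skipping weekends) reaches Tuesday, Nov 12, 2024.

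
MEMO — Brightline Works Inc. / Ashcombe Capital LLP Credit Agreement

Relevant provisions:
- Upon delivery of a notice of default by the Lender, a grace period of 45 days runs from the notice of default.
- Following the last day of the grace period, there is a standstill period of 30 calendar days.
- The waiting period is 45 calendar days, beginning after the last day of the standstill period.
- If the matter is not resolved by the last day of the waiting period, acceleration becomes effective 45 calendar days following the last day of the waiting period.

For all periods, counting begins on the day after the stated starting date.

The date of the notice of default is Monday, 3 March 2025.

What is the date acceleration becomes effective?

Adding 45 calendar days to 3 March 2025 gives 17 April 2025, which is the last day of the grace period.
The last day of the standstill period: 17 April 2025 + 30 days = 17 May 2025.
The last day of the waiting period: 17 May 2025 + 45 days = 1 July 2025.
Adding 45 calendar days to 1 July 2025 gives 15 August 2025, which is the date acceleration becomes effective.

15 August 2025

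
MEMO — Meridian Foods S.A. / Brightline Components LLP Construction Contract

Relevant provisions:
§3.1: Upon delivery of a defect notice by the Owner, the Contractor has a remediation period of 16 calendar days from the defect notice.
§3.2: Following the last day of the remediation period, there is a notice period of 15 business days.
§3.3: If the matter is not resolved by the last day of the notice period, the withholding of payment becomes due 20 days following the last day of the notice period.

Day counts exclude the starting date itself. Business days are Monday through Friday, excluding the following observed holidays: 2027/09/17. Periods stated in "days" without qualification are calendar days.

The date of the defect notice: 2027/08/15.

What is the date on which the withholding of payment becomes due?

The last day of the remediation period: 16 calendar days after 2027/08/15 is 2027/08/31.
The last day of the notice period: 15 business days after Tuesday, 2027/08/31, skipping weekends and the listed holiday on Sep 17 — Sep 1, Sep 2, Sep 3, Sep 6, …, Sep 20, Sep 21, Sep 22 — lands on Wednesday, 2027/09/22.
Adding 20 calendar days to 2027/09/22 gives 2027/10/12, which is the date on which the withholding of payment becomes due.

2027/10/12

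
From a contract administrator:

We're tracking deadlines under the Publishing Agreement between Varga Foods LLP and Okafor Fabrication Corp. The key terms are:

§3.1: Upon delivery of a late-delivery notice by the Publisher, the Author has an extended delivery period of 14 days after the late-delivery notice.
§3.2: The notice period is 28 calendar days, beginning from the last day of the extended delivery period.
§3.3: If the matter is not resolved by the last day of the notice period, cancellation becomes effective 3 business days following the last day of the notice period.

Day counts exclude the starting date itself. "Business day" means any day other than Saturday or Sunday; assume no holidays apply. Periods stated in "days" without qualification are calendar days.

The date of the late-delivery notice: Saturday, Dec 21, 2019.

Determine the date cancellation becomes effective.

The last day of the extended delivery period: 14 calendar days after Dec 21, 2019 is Jan 4, 2020.
Adding 28 calendar days to Jan 4, 2020 gives Feb 1, 2020, which is the last day of the notice period.
From Saturday, Feb 1, 2020, 3 business days (Feb 3, Feb 4, Feb 5, skipping weekends) brings us to Wednesday, Feb 5, 2020, which is the date cancellation becomes effective.

Feb 5, 2020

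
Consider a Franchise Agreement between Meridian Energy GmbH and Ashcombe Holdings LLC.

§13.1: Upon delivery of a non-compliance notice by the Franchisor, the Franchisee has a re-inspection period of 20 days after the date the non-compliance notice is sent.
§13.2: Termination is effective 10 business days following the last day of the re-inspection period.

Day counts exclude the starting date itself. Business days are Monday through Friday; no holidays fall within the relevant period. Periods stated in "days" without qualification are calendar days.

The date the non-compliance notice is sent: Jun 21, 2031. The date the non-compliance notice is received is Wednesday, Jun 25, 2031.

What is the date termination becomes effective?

Jul 25, 2031

Adding 20 calendar days to Jun 21, 2031 gives Jul 11, 2031, which is the last day of the re-inspection period.
The date termination becomes effective: counting 10 business days from Friday, Jul 11, 2031 (Jul 14, Jul 15, Jul 16, Jul 17, Jul 18, Jul 21, Jul 22, Jul 23, Jul 24, Jul 25, skipping weekends) reaches Friday, Jul 25, 2031.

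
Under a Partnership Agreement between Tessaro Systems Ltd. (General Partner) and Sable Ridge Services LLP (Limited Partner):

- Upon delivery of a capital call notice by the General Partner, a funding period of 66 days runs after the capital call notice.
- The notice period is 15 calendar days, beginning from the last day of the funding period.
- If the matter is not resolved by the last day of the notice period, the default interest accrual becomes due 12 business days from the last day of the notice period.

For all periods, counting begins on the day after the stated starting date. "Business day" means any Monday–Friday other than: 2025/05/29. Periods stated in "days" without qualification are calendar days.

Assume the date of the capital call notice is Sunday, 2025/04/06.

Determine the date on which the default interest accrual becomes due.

The last day of the funding period: 66 calendar days after 2025/04/06 is 2025/06/11.
The last day of the notice period: 2025/06/11 + 15 days = 2025/06/26.
The date on which the default interest accrual becomes due: 12 business days after Thursday, 2025/06/26, skipping weekends — Jun 27, Jun 30, Jul 1, Jul 2, …, Jul 10, Jul 11, Jul 14 — lands on Monday, 2025/07/14.

2025/07/14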